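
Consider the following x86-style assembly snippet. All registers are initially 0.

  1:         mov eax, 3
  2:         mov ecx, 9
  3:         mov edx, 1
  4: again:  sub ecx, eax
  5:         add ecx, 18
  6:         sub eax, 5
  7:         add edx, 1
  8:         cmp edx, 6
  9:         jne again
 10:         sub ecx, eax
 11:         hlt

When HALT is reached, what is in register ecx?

156

after mov eax, 3: eax=3
after mov ecx, 9: ecx=9
after mov edx, 1: edx=1
after sub ecx, eax: ecx=9-3=6
after add ecx, 18: ecx=6+18=24
after sub eax, 5: eax=3-5=-2
after add edx, 1: edx=1+1=2
cmp edx, 6  (cmp 2,6)
jne again: taken
after sub ecx, eax: ecx=24-(-2)=26
after add ecx, 18: ecx=26+18=44
after sub eax, 5: eax=(-2)-5=-7
after add edx, 1: edx=2+1=3
cmp edx, 6  (cmp 3,6)
jne again: taken
after sub ecx, eax: ecx=44-(-7)=51
after add ecx, 18: ecx=51+18=69
after sub eax, 5: eax=(-7)-5=-12
after add edx, 1: edx=3+1=4
cmp edx, 6  (cmp 4,6)
jne again: taken
after sub ecx, eax: ecx=69-(-12)=81
after add ecx, 18: ecx=81+18=99
after sub eax, 5: eax=(-12)-5=-17
after add edx, 1: edx=4+1=5
cmp edx, 6  (cmp 5,6)
jne again: taken
after sub ecx, eax: ecx=99-(-17)=116
after add ecx, 18: ecx=116+18=134
after sub eax, 5: eax=(-17)-5=-22
after add edx, 1: edx=5+1=6
cmp edx, 6  (cmp 6,6)
jne again: not taken
after sub ecx, eax: ecx=134-(-22)=156
halt.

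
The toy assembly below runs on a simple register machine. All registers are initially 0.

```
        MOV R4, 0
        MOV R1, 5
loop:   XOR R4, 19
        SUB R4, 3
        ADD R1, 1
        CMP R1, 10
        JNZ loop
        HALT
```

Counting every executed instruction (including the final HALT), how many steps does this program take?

after MOV R4, 0: R4=0
after MOV R1, 5: R1=5
after XOR R4, 19: R4=0^19=19
after SUB R4, 3: R4=19-3=16
after ADD R1, 1: R1=5+1=6
CMP R1, 10  (cmp 6,10)
JNZ loop: taken
after XOR R4, 19: R4=16^19=3
after SUB R4, 3: R4=3-3=0
after ADD R1, 1: R1=6+1=7
CMP R1, 10  (cmp 7,10)
JNZ loop: taken
after XOR R4, 19: R4=0^19=19
after SUB R4, 3: R4=19-3=16
after ADD R1, 1: R1=7+1=8
CMP R1, 10  (cmp 8,10)
JNZ loop: taken
after XOR R4, 19: R4=16^19=3
after SUB R4, 3: R4=3-3=0
after ADD R1, 1: R1=8+1=9
CMP R1, 10  (cmp 9,10)
JNZ loop: taken
after XOR R4, 19: R4=0^19=19
after SUB R4, 3: R4=19-3=16
after ADD R1, 1: R1=9+1=10
CMP R1, 10  (cmp 10,10)
JNZ loop: not taken
halt.
Total executed instructions: 28.

28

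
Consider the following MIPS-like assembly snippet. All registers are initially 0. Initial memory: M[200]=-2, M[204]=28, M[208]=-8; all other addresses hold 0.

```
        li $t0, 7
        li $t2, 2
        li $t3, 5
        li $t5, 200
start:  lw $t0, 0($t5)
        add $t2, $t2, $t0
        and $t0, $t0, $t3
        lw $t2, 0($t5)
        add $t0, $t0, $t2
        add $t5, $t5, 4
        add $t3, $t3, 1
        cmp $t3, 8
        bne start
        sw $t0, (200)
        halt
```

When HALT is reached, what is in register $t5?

212

after li $t0, 7: $t0=7
after li $t2, 2: $t2=2
after li $t3, 5: $t3=5
after li $t5, 200: $t5=200
after lw $t0, 0($t5): $t0=M[200]=-2
after add $t2, $t2, $t0: $t2=2+(-2)=0
after and $t0, $t0, $t3: $t0=(-2)&5=4
after lw $t2, 0($t5): $t2=M[200]=-2
after add $t0, $t0, $t2: $t0=4+(-2)=2
after add $t5, $t5, 4: $t5=200+4=204
after add $t3, $t3, 1: $t3=5+1=6
cmp $t3, 8  (cmp 6,8)
bne start: taken
after lw $t0, 0($t5): $t0=M[204]=28
after add $t2, $t2, $t0: $t2=(-2)+28=26
after and $t0, $t0, $t3: $t0=28&6=4
after lw $t2, 0($t5): $t2=M[204]=28
after add $t0, $t0, $t2: $t0=4+28=32
after add $t5, $t5, 4: $t5=204+4=208
after add $t3, $t3, 1: $t3=6+1=7
cmp $t3, 8  (cmp 7,8)
bne start: taken
after lw $t0, 0($t5): $t0=M[208]=-8
after add $t2, $t2, $t0: $t2=28+(-8)=20
after and $t0, $t0, $t3: $t0=(-8)&7=0
after lw $t2, 0($t5): $t2=M[208]=-8
after add $t0, $t0, $t2: $t0=0+(-8)=-8
after add $t5, $t5, 4: $t5=208+4=212
after add $t3, $t3, 1: $t3=7+1=8
cmp $t3, 8  (cmp 8,8)
bne start: not taken
sw $t0, (200) → M[200]=-8
halt.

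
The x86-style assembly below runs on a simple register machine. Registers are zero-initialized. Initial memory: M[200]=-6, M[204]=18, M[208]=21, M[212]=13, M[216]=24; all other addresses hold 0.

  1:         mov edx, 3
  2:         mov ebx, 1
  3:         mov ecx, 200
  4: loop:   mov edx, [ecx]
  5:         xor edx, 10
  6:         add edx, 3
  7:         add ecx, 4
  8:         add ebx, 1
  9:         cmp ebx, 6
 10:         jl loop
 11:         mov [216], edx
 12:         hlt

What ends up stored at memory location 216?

mov edx, 3 → edx=3
mov ebx, 1 → ebx=1
mov ecx, 200 → ecx=200
mov edx, [ecx] → edx=M[200]=-6
xor edx, 10 → edx=(-6)^10=-16
add edx, 3 → edx=(-16)+3=-13
add ecx, 4 → ecx=200+4=204
add ebx, 1 → ebx=1+1=2
cmp ebx, 6  (cmp 2,6)
jl loop: taken
mov edx, [ecx] → edx=M[204]=18
xor edx, 10 → edx=18^10=24
add edx, 3 → edx=24+3=27
add ecx, 4 → ecx=204+4=208
add ebx, 1 → ebx=2+1=3
cmp ebx, 6  (cmp 3,6)
jl loop: taken
mov edx, [ecx] → edx=M[208]=21
xor edx, 10 → edx=21^10=31
add edx, 3 → edx=31+3=34
add ecx, 4 → ecx=208+4=212
add ebx, 1 → ebx=3+1=4
cmp ebx, 6  (cmp 4,6)
jl loop: taken
mov edx, [ecx] → edx=M[212]=13
xor edx, 10 → edx=13^10=7
add edx, 3 → edx=7+3=10
add ecx, 4 → ecx=212+4=216
add ebx, 1 → ebx=4+1=5
cmp ebx, 6  (cmp 5,6)
jl loop: taken
mov edx, [ecx] → edx=M[216]=24
xor edx, 10 → edx=24^10=18
add edx, 3 → edx=18+3=21
add ecx, 4 → ecx=216+4=220
add ebx, 1 → ebx=5+1=6
cmp ebx, 6  (cmp 6,6)
jl loop: not taken
mov [216], edx → M[216]=21
halt.

21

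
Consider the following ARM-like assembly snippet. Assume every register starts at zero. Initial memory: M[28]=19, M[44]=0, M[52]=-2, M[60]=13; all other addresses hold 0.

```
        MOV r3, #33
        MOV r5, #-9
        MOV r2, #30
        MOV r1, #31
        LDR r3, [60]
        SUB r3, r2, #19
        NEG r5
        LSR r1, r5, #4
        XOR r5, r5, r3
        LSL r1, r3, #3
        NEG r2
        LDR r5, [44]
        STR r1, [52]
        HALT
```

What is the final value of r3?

r3=33
r5=-9
r2=30
r1=31
r3=M[60]=13
r3=30-19=11
r5=-(-9)=9
r1=9>>4=0
r5=9^11=2
r1=11<<3=88
r2=-(30)=-30
r5=M[44]=0
STR r1, [52] → M[52]=88
halt.

11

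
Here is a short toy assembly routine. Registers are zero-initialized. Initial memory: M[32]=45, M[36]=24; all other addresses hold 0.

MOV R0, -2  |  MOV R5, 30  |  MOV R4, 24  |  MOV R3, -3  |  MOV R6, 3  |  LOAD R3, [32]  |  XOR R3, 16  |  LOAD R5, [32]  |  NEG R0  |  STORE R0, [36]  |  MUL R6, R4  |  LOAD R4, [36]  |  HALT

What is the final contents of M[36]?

MOV R0, -2 → R0=-2
MOV R5, 30 → R5=30
MOV R4, 24 → R4=24
MOV R3, -3 → R3=-3
MOV R6, 3 → R6=3
LOAD R3, [32] → R3=M[32]=45
XOR R3, 16 → R3=45^16=61
LOAD R5, [32] → R5=M[32]=45
NEG R0 → R0=-(-2)=2
STORE R0, [36] → M[36]=2
MUL R6, R4 → R6=3*24=72
LOAD R4, [36] → R4=M[36]=2
halt.

2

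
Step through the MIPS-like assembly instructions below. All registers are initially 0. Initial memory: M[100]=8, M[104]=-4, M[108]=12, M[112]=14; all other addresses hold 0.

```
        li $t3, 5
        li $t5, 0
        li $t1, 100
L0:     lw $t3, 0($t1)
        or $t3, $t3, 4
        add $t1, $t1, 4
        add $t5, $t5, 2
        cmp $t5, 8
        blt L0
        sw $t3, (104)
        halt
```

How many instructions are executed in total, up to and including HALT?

29

after li $t3, 5: $t3=5
after li $t5, 0: $t5=0
after li $t1, 100: $t1=100
after lw $t3, 0($t1): $t3=M[100]=8
after or $t3, $t3, 4: $t3=8|4=12
after add $t1, $t1, 4: $t1=100+4=104
after add $t5, $t5, 2: $t5=0+2=2
cmp $t5, 8  (cmp 2,8)
blt L0: taken
after lw $t3, 0($t1): $t3=M[104]=-4
after or $t3, $t3, 4: $t3=(-4)|4=-4
after add $t1, $t1, 4: $t1=104+4=108
after add $t5, $t5, 2: $t5=2+2=4
cmp $t5, 8  (cmp 4,8)
blt L0: taken
after lw $t3, 0($t1): $t3=M[108]=12
after or $t3, $t3, 4: $t3=12|4=12
after add $t1, $t1, 4: $t1=108+4=112
after add $t5, $t5, 2: $t5=4+2=6
cmp $t5, 8  (cmp 6,8)
blt L0: taken
after lw $t3, 0($t1): $t3=M[112]=14
after or $t3, $t3, 4: $t3=14|4=14
after add $t1, $t1, 4: $t1=112+4=116
after add $t5, $t5, 2: $t5=6+2=8
cmp $t5, 8  (cmp 8,8)
blt L0: not taken
sw $t3, (104) → M[104]=14
halt.
Total executed instructions: 29.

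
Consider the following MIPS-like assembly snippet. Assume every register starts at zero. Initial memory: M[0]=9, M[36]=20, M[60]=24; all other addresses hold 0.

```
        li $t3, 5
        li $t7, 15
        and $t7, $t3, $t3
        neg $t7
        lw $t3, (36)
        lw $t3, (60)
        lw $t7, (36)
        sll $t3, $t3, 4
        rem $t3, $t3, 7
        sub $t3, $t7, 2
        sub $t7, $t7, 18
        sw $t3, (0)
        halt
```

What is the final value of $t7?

2

$t3=5
$t7=15
$t7=5&5=5
$t7=-(5)=-5
$t3=M[36]=20
$t3=M[60]=24
$t7=M[36]=20
$t3=24<<4=384
$t3=384%7=6
$t3=20-2=18
$t7=20-18=2
sw $t3, (0) → M[0]=18
halt.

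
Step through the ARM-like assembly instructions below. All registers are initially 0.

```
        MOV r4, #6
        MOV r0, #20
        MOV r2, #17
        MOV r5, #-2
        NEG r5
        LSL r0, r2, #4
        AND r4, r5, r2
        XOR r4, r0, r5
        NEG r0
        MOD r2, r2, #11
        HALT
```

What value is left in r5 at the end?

after MOV r4, #6: r4=6
after MOV r0, #20: r0=20
after MOV r2, #17: r2=17
after MOV r5, #-2: r5=-2
after NEG r5: r5=-(-2)=2
after LSL r0, r2, #4: r0=17<<4=272
after AND r4, r5, r2: r4=2&17=0
after XOR r4, r0, r5: r4=272^2=274
after NEG r0: r0=-(272)=-272
after MOD r2, r2, #11: r2=17%11=6
halt.

2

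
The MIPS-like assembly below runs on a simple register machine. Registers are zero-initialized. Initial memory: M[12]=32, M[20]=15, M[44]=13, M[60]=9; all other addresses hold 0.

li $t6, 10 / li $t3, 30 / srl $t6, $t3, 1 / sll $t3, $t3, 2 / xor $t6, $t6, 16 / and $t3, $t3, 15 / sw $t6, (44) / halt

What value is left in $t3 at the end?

8

li $t6, 10 → $t6=10
li $t3, 30 → $t3=30
srl $t6, $t3, 1 → $t6=30>>1=15
sll $t3, $t3, 2 → $t3=30<<2=120
xor $t6, $t6, 16 → $t6=15^16=31
and $t3, $t3, 15 → $t3=120&15=8
sw $t6, (44) → M[44]=31
halt.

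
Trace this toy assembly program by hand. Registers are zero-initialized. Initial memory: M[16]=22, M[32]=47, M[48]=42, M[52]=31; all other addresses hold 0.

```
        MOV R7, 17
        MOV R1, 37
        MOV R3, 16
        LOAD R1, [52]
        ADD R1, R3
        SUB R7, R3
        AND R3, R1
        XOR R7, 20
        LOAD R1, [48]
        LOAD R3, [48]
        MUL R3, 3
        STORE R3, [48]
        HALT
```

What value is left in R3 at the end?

126

MOV R7, 17 → R7=17
MOV R1, 37 → R1=37
MOV R3, 16 → R3=16
LOAD R1, [52] → R1=M[52]=31
ADD R1, R3 → R1=31+16=47
SUB R7, R3 → R7=17-16=1
AND R3, R1 → R3=16&47=0
XOR R7, 20 → R7=1^20=21
LOAD R1, [48] → R1=M[48]=42
LOAD R3, [48] → R3=M[48]=42
MUL R3, 3 → R3=42*3=126
STORE R3, [48] → M[48]=126
halt.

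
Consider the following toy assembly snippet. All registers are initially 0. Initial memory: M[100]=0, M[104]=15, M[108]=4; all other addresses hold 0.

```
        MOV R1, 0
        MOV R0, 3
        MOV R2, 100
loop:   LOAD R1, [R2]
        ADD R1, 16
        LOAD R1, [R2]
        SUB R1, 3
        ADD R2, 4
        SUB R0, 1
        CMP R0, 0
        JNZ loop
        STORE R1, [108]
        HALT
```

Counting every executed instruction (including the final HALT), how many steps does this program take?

29

after MOV R1, 0: R1=0
after MOV R0, 3: R0=3
after MOV R2, 100: R2=100
after LOAD R1, [R2]: R1=M[100]=0
after ADD R1, 16: R1=0+16=16
after LOAD R1, [R2]: R1=M[100]=0
after SUB R1, 3: R1=0-3=-3
after ADD R2, 4: R2=100+4=104
after SUB R0, 1: R0=3-1=2
CMP R0, 0  (cmp 2,0)
JNZ loop: taken
after LOAD R1, [R2]: R1=M[104]=15
after ADD R1, 16: R1=15+16=31
after LOAD R1, [R2]: R1=M[104]=15
after SUB R1, 3: R1=15-3=12
after ADD R2, 4: R2=104+4=108
after SUB R0, 1: R0=2-1=1
CMP R0, 0  (cmp 1,0)
JNZ loop: taken
after LOAD R1, [R2]: R1=M[108]=4
after ADD R1, 16: R1=4+16=20
after LOAD R1, [R2]: R1=M[108]=4
after SUB R1, 3: R1=4-3=1
after ADD R2, 4: R2=108+4=112
after SUB R0, 1: R0=1-1=0
CMP R0, 0  (cmp 0,0)
JNZ loop: not taken
STORE R1, [108] → M[108]=1
halt.
Total executed instructions: 29.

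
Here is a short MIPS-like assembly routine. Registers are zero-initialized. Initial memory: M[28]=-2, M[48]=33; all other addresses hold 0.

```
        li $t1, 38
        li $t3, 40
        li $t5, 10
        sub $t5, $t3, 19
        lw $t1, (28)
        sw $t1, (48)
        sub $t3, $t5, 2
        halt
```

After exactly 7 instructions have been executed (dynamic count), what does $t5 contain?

after li $t1, 38: $t1=38
after li $t3, 40: $t3=40
after li $t5, 10: $t5=10
after sub $t5, $t3, 19: $t5=40-19=21
after lw $t1, (28): $t1=M[28]=-2
sw $t1, (48) → M[48]=-2
after sub $t3, $t5, 2: $t3=21-2=19
After step 7: $t5 = 21.

21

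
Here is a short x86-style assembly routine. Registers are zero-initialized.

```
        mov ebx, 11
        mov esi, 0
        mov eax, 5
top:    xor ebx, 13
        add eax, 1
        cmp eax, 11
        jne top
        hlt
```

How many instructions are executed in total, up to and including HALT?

28

ebx=11
esi=0
eax=5
ebx=11^13=6
eax=5+1=6
cmp eax, 11  (cmp 6,11)
jne top: taken
ebx=6^13=11
eax=6+1=7
cmp eax, 11  (cmp 7,11)
jne top: taken
ebx=11^13=6
eax=7+1=8
cmp eax, 11  (cmp 8,11)
jne top: taken
ebx=6^13=11
eax=8+1=9
cmp eax, 11  (cmp 9,11)
jne top: taken
ebx=11^13=6
eax=9+1=10
cmp eax, 11  (cmp 10,11)
jne top: taken
ebx=6^13=11
eax=10+1=11
cmp eax, 11  (cmp 11,11)
jne top: not taken
halt.
Total executed instructions: 28.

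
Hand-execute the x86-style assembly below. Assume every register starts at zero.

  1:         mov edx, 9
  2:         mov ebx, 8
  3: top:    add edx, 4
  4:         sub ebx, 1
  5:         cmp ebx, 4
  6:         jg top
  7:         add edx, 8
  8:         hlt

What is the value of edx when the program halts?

edx=9
ebx=8
edx=9+4=13
ebx=8-1=7
cmp ebx, 4  (cmp 7,4)
jg top: taken
edx=13+4=17
ebx=7-1=6
cmp ebx, 4  (cmp 6,4)
jg top: taken
edx=17+4=21
ebx=6-1=5
cmp ebx, 4  (cmp 5,4)
jg top: taken
edx=21+4=25
ebx=5-1=4
cmp ebx, 4  (cmp 4,4)
jg top: not taken
edx=25+8=33
halt.

33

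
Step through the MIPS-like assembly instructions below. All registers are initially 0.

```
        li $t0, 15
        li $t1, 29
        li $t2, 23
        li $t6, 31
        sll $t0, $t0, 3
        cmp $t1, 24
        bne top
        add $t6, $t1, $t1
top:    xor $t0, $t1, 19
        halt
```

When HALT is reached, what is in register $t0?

14

after li $t0, 15: $t0=15
after li $t1, 29: $t1=29
after li $t2, 23: $t2=23
after li $t6, 31: $t6=31
after sll $t0, $t0, 3: $t0=15<<3=120
cmp $t1, 24  (cmp 29,24)
bne top: taken
after xor $t0, $t1, 19: $t0=29^19=14
halt.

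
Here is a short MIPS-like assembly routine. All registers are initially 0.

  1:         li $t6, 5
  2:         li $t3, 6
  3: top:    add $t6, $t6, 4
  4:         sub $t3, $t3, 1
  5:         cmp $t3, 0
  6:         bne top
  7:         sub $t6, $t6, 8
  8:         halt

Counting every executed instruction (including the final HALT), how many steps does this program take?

after li $t6, 5: $t6=5
after li $t3, 6: $t3=6
after add $t6, $t6, 4: $t6=5+4=9
after sub $t3, $t3, 1: $t3=6-1=5
cmp $t3, 0  (cmp 5,0)
bne top: taken
after add $t6, $t6, 4: $t6=9+4=13
after sub $t3, $t3, 1: $t3=5-1=4
cmp $t3, 0  (cmp 4,0)
bne top: taken
after add $t6, $t6, 4: $t6=13+4=17
after sub $t3, $t3, 1: $t3=4-1=3
cmp $t3, 0  (cmp 3,0)
bne top: taken
after add $t6, $t6, 4: $t6=17+4=21
after sub $t3, $t3, 1: $t3=3-1=2
cmp $t3, 0  (cmp 2,0)
bne top: taken
after add $t6, $t6, 4: $t6=21+4=25
after sub $t3, $t3, 1: $t3=2-1=1
cmp $t3, 0  (cmp 1,0)
bne top: taken
after add $t6, $t6, 4: $t6=25+4=29
after sub $t3, $t3, 1: $t3=1-1=0
cmp $t3, 0  (cmp 0,0)
bne top: not taken
after sub $t6, $t6, 8: $t6=29-8=21
halt.
Total executed instructions: 28.

28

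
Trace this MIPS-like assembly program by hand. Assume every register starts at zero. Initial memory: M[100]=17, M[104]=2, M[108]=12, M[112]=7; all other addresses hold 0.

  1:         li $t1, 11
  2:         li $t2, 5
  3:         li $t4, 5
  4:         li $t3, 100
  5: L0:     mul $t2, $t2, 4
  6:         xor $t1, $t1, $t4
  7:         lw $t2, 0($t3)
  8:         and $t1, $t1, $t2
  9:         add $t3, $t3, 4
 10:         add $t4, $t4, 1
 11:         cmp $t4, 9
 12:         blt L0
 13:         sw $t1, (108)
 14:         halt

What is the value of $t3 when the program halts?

after li $t1, 11: $t1=11
after li $t2, 5: $t2=5
after li $t4, 5: $t4=5
after li $t3, 100: $t3=100
after mul $t2, $t2, 4: $t2=5*4=20
after xor $t1, $t1, $t4: $t1=11^5=14
after lw $t2, 0($t3): $t2=M[100]=17
after and $t1, $t1, $t2: $t1=14&17=0
after add $t3, $t3, 4: $t3=100+4=104
after add $t4, $t4, 1: $t4=5+1=6
cmp $t4, 9  (cmp 6,9)
blt L0: taken
after mul $t2, $t2, 4: $t2=17*4=68
after xor $t1, $t1, $t4: $t1=0^6=6
after lw $t2, 0($t3): $t2=M[104]=2
after and $t1, $t1, $t2: $t1=6&2=2
after add $t3, $t3, 4: $t3=104+4=108
after add $t4, $t4, 1: $t4=6+1=7
cmp $t4, 9  (cmp 7,9)
blt L0: taken
after mul $t2, $t2, 4: $t2=2*4=8
after xor $t1, $t1, $t4: $t1=2^7=5
after lw $t2, 0($t3): $t2=M[108]=12
after and $t1, $t1, $t2: $t1=5&12=4
after add $t3, $t3, 4: $t3=108+4=112
after add $t4, $t4, 1: $t4=7+1=8
cmp $t4, 9  (cmp 8,9)
blt L0: taken
after mul $t2, $t2, 4: $t2=12*4=48
after xor $t1, $t1, $t4: $t1=4^8=12
after lw $t2, 0($t3): $t2=M[112]=7
after and $t1, $t1, $t2: $t1=12&7=4
after add $t3, $t3, 4: $t3=112+4=116
after add $t4, $t4, 1: $t4=8+1=9
cmp $t4, 9  (cmp 9,9)
blt L0: not taken
sw $t1, (108) → M[108]=4
halt.

116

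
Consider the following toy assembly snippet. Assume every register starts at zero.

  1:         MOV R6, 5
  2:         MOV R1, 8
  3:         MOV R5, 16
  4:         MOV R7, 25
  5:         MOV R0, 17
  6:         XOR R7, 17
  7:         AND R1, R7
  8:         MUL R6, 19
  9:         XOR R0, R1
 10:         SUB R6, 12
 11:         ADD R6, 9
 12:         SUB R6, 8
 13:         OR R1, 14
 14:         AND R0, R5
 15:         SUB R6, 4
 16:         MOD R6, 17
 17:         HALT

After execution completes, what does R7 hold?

8

after MOV R6, 5: R6=5
after MOV R1, 8: R1=8
after MOV R5, 16: R5=16
after MOV R7, 25: R7=25
after MOV R0, 17: R0=17
after XOR R7, 17: R7=25^17=8
after AND R1, R7: R1=8&8=8
after MUL R6, 19: R6=5*19=95
after XOR R0, R1: R0=17^8=25
after SUB R6, 12: R6=95-12=83
after ADD R6, 9: R6=83+9=92
after SUB R6, 8: R6=92-8=84
after OR R1, 14: R1=8|14=14
after AND R0, R5: R0=25&16=16
after SUB R6, 4: R6=84-4=80
after MOD R6, 17: R6=80%17=12
halt.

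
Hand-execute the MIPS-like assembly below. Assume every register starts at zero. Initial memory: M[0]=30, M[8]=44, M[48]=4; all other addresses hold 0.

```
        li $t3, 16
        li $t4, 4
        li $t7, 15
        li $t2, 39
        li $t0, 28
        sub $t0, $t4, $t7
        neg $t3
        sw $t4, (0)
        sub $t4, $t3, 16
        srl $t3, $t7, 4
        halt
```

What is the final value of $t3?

0

li $t3, 16 → $t3=16
li $t4, 4 → $t4=4
li $t7, 15 → $t7=15
li $t2, 39 → $t2=39
li $t0, 28 → $t0=28
sub $t0, $t4, $t7 → $t0=4-15=-11
neg $t3 → $t3=-(16)=-16
sw $t4, (0) → M[0]=4
sub $t4, $t3, 16 → $t4=(-16)-16=-32
srl $t3, $t7, 4 → $t3=15>>4=0
halt.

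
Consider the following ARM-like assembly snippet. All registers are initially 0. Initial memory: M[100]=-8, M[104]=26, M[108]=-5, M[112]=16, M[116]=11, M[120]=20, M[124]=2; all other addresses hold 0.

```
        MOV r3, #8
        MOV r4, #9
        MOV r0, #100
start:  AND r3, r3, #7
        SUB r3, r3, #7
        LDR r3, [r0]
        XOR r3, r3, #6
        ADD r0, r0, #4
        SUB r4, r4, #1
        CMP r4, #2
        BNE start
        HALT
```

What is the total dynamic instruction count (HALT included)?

60

r3=8
r4=9
r0=100
r3=8&7=0
r3=0-7=-7
r3=M[100]=-8
r3=(-8)^6=-2
r0=100+4=104
r4=9-1=8
CMP r4, #2  (cmp 8,2)
BNE start: taken
r3=(-2)&7=6
r3=6-7=-1
r3=M[104]=26
r3=26^6=28
r0=104+4=108
r4=8-1=7
CMP r4, #2  (cmp 7,2)
BNE start: taken
r3=28&7=4
r3=4-7=-3
r3=M[108]=-5
r3=(-5)^6=-3
r0=108+4=112
r4=7-1=6
CMP r4, #2  (cmp 6,2)
BNE start: taken
r3=(-3)&7=5
r3=5-7=-2
r3=M[112]=16
r3=16^6=22
r0=112+4=116
r4=6-1=5
CMP r4, #2  (cmp 5,2)
BNE start: taken
r3=22&7=6
r3=6-7=-1
r3=M[116]=11
r3=11^6=13
r0=116+4=120
r4=5-1=4
CMP r4, #2  (cmp 4,2)
BNE start: taken
r3=13&7=5
r3=5-7=-2
r3=M[120]=20
r3=20^6=18
r0=120+4=124
r4=4-1=3
CMP r4, #2  (cmp 3,2)
BNE start: taken
r3=18&7=2
r3=2-7=-5
r3=M[124]=2
r3=2^6=4
r0=124+4=128
r4=3-1=2
CMP r4, #2  (cmp 2,2)
BNE start: not taken
halt.
Total executed instructions: 60.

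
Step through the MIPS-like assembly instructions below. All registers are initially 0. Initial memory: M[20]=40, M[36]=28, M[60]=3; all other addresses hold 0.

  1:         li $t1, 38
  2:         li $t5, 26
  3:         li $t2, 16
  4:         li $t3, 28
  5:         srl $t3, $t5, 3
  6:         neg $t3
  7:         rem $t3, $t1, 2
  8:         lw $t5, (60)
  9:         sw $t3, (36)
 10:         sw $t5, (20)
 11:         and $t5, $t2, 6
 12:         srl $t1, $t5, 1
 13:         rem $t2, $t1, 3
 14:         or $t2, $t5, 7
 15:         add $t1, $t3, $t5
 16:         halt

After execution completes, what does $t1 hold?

$t1=38
$t5=26
$t2=16
$t3=28
$t3=26>>3=3
$t3=-(3)=-3
$t3=38%2=0
$t5=M[60]=3
sw $t3, (36) → M[36]=0
sw $t5, (20) → M[20]=3
$t5=16&6=0
$t1=0>>1=0
$t2=0%3=0
$t2=0|7=7
$t1=0+0=0
halt.

0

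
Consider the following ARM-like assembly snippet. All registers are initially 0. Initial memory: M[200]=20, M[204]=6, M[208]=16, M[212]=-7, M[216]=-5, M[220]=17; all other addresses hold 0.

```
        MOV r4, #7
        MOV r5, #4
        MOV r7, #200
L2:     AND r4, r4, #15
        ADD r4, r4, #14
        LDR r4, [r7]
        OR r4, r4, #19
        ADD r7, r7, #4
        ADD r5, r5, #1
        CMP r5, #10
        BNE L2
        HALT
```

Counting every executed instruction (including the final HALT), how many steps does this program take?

r4=7
r5=4
r7=200
r4=7&15=7
r4=7+14=21
r4=M[200]=20
r4=20|19=23
r7=200+4=204
r5=4+1=5
CMP r5, #10  (cmp 5,10)
BNE L2: taken
r4=23&15=7
r4=7+14=21
r4=M[204]=6
r4=6|19=23
r7=204+4=208
r5=5+1=6
CMP r5, #10  (cmp 6,10)
BNE L2: taken
r4=23&15=7
r4=7+14=21
r4=M[208]=16
r4=16|19=19
r7=208+4=212
r5=6+1=7
CMP r5, #10  (cmp 7,10)
BNE L2: taken
r4=19&15=3
r4=3+14=17
r4=M[212]=-7
r4=(-7)|19=-5
r7=212+4=216
r5=7+1=8
CMP r5, #10  (cmp 8,10)
BNE L2: taken
r4=(-5)&15=11
r4=11+14=25
r4=M[216]=-5
r4=(-5)|19=-5
r7=216+4=220
r5=8+1=9
CMP r5, #10  (cmp 9,10)
BNE L2: taken
r4=(-5)&15=11
r4=11+14=25
r4=M[220]=17
r4=17|19=19
r7=220+4=224
r5=9+1=10
CMP r5, #10  (cmp 10,10)
BNE L2: not taken
halt.
Total executed instructions: 52.

52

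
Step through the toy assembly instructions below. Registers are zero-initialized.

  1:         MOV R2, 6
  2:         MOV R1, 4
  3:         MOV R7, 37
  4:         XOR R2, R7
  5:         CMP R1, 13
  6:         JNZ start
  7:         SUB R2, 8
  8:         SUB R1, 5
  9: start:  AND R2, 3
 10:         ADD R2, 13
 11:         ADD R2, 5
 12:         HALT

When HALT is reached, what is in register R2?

21

MOV R2, 6 → R2=6
MOV R1, 4 → R1=4
MOV R7, 37 → R7=37
XOR R2, R7 → R2=6^37=35
CMP R1, 13  (cmp 4,13)
JNZ start: taken
AND R2, 3 → R2=35&3=3
ADD R2, 13 → R2=3+13=16
ADD R2, 5 → R2=16+5=21
halt.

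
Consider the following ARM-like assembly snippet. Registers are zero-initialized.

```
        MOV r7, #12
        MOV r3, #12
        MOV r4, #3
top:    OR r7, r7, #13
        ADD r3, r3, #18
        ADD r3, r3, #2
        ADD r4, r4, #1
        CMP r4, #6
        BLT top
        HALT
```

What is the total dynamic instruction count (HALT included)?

22

after MOV r7, #12: r7=12
after MOV r3, #12: r3=12
after MOV r4, #3: r4=3
after OR r7, r7, #13: r7=12|13=13
after ADD r3, r3, #18: r3=12+18=30
after ADD r3, r3, #2: r3=30+2=32
after ADD r4, r4, #1: r4=3+1=4
CMP r4, #6  (cmp 4,6)
BLT top: taken
after OR r7, r7, #13: r7=13|13=13
after ADD r3, r3, #18: r3=32+18=50
after ADD r3, r3, #2: r3=50+2=52
after ADD r4, r4, #1: r4=4+1=5
CMP r4, #6  (cmp 5,6)
BLT top: taken
after OR r7, r7, #13: r7=13|13=13
after ADD r3, r3, #18: r3=52+18=70
after ADD r3, r3, #2: r3=70+2=72
after ADD r4, r4, #1: r4=5+1=6
CMP r4, #6  (cmp 6,6)
BLT top: not taken
halt.
Total executed instructions: 22.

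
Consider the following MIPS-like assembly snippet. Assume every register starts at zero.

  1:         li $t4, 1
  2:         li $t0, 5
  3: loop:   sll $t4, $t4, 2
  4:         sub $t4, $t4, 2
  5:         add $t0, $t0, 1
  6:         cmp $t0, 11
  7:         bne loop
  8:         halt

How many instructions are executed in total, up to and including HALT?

li $t4, 1 → $t4=1
li $t0, 5 → $t0=5
sll $t4, $t4, 2 → $t4=1<<2=4
sub $t4, $t4, 2 → $t4=4-2=2
add $t0, $t0, 1 → $t0=5+1=6
cmp $t0, 11  (cmp 6,11)
bne loop: taken
sll $t4, $t4, 2 → $t4=2<<2=8
sub $t4, $t4, 2 → $t4=8-2=6
add $t0, $t0, 1 → $t0=6+1=7
cmp $t0, 11  (cmp 7,11)
bne loop: taken
sll $t4, $t4, 2 → $t4=6<<2=24
sub $t4, $t4, 2 → $t4=24-2=22
add $t0, $t0, 1 → $t0=7+1=8
cmp $t0, 11  (cmp 8,11)
bne loop: taken
sll $t4, $t4, 2 → $t4=22<<2=88
sub $t4, $t4, 2 → $t4=88-2=86
add $t0, $t0, 1 → $t0=8+1=9
cmp $t0, 11  (cmp 9,11)
bne loop: taken
sll $t4, $t4, 2 → $t4=86<<2=344
sub $t4, $t4, 2 → $t4=344-2=342
add $t0, $t0, 1 → $t0=9+1=10
cmp $t0, 11  (cmp 10,11)
bne loop: taken
sll $t4, $t4, 2 → $t4=342<<2=1368
sub $t4, $t4, 2 → $t4=1368-2=1366
add $t0, $t0, 1 → $t0=10+1=11
cmp $t0, 11  (cmp 11,11)
bne loop: not taken
halt.
Total executed instructions: 33.

33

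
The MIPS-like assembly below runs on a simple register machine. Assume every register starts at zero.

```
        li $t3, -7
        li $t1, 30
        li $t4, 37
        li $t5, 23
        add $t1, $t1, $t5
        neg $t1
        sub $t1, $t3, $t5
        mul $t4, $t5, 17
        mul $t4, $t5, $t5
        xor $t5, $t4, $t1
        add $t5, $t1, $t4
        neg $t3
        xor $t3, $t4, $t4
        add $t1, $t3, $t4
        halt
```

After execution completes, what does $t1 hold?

li $t3, -7 → $t3=-7
li $t1, 30 → $t1=30
li $t4, 37 → $t4=37
li $t5, 23 → $t5=23
add $t1, $t1, $t5 → $t1=30+23=53
neg $t1 → $t1=-(53)=-53
sub $t1, $t3, $t5 → $t1=(-7)-23=-30
mul $t4, $t5, 17 → $t4=23*17=391
mul $t4, $t5, $t5 → $t4=23*23=529
xor $t5, $t4, $t1 → $t5=529^(-30)=-525
add $t5, $t1, $t4 → $t5=(-30)+529=499
neg $t3 → $t3=-(-7)=7
xor $t3, $t4, $t4 → $t3=529^529=0
add $t1, $t3, $t4 → $t1=0+529=529
halt.

529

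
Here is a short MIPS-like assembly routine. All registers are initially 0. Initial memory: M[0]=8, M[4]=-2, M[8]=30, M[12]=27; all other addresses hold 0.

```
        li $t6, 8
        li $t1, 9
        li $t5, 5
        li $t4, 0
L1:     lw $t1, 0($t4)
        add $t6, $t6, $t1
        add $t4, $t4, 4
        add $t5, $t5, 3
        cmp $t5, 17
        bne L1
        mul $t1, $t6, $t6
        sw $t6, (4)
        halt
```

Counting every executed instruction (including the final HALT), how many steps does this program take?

after li $t6, 8: $t6=8
after li $t1, 9: $t1=9
after li $t5, 5: $t5=5
after li $t4, 0: $t4=0
after lw $t1, 0($t4): $t1=M[0]=8
after add $t6, $t6, $t1: $t6=8+8=16
after add $t4, $t4, 4: $t4=0+4=4
after add $t5, $t5, 3: $t5=5+3=8
cmp $t5, 17  (cmp 8,17)
bne L1: taken
after lw $t1, 0($t4): $t1=M[4]=-2
after add $t6, $t6, $t1: $t6=16+(-2)=14
after add $t4, $t4, 4: $t4=4+4=8
after add $t5, $t5, 3: $t5=8+3=11
cmp $t5, 17  (cmp 11,17)
bne L1: taken
after lw $t1, 0($t4): $t1=M[8]=30
after add $t6, $t6, $t1: $t6=14+30=44
after add $t4, $t4, 4: $t4=8+4=12
after add $t5, $t5, 3: $t5=11+3=14
cmp $t5, 17  (cmp 14,17)
bne L1: taken
after lw $t1, 0($t4): $t1=M[12]=27
after add $t6, $t6, $t1: $t6=44+27=71
after add $t4, $t4, 4: $t4=12+4=16
after add $t5, $t5, 3: $t5=14+3=17
cmp $t5, 17  (cmp 17,17)
bne L1: not taken
after mul $t1, $t6, $t6: $t1=71*71=5041
sw $t6, (4) → M[4]=71
halt.
Total executed instructions: 31.

31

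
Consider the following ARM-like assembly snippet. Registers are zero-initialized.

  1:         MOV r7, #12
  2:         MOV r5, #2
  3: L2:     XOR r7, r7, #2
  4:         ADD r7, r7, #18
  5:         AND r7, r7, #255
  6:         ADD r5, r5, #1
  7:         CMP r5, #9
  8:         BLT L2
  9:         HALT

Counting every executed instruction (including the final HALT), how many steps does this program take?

MOV r7, #12 → r7=12
MOV r5, #2 → r5=2
XOR r7, r7, #2 → r7=12^2=14
ADD r7, r7, #18 → r7=14+18=32
AND r7, r7, #255 → r7=32&255=32
ADD r5, r5, #1 → r5=2+1=3
CMP r5, #9  (cmp 3,9)
BLT L2: taken
XOR r7, r7, #2 → r7=32^2=34
ADD r7, r7, #18 → r7=34+18=52
AND r7, r7, #255 → r7=52&255=52
ADD r5, r5, #1 → r5=3+1=4
CMP r5, #9  (cmp 4,9)
BLT L2: taken
XOR r7, r7, #2 → r7=52^2=54
ADD r7, r7, #18 → r7=54+18=72
AND r7, r7, #255 → r7=72&255=72
ADD r5, r5, #1 → r5=4+1=5
CMP r5, #9  (cmp 5,9)
BLT L2: taken
XOR r7, r7, #2 → r7=72^2=74
ADD r7, r7, #18 → r7=74+18=92
AND r7, r7, #255 → r7=92&255=92
ADD r5, r5, #1 → r5=5+1=6
CMP r5, #9  (cmp 6,9)
BLT L2: taken
XOR r7, r7, #2 → r7=92^2=94
ADD r7, r7, #18 → r7=94+18=112
AND r7, r7, #255 → r7=112&255=112
ADD r5, r5, #1 → r5=6+1=7
CMP r5, #9  (cmp 7,9)
BLT L2: taken
XOR r7, r7, #2 → r7=112^2=114
ADD r7, r7, #18 → r7=114+18=132
AND r7, r7, #255 → r7=132&255=132
ADD r5, r5, #1 → r5=7+1=8
CMP r5, #9  (cmp 8,9)
BLT L2: taken
XOR r7, r7, #2 → r7=132^2=134
ADD r7, r7, #18 → r7=134+18=152
AND r7, r7, #255 → r7=152&255=152
ADD r5, r5, #1 → r5=8+1=9
CMP r5, #9  (cmp 9,9)
BLT L2: not taken
halt.
Total executed instructions: 45.

45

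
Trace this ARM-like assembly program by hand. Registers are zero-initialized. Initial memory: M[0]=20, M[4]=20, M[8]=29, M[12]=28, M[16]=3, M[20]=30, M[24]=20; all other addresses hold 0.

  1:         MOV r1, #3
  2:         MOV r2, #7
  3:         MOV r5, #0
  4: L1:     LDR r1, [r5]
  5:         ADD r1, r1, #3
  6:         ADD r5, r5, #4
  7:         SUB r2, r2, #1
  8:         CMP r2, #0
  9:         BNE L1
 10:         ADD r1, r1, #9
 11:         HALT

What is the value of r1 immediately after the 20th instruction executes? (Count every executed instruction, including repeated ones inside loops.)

32

after MOV r1, #3: r1=3
after MOV r2, #7: r2=7
after MOV r5, #0: r5=0
after LDR r1, [r5]: r1=M[0]=20
after ADD r1, r1, #3: r1=20+3=23
after ADD r5, r5, #4: r5=0+4=4
after SUB r2, r2, #1: r2=7-1=6
CMP r2, #0  (cmp 6,0)
BNE L1: taken
after LDR r1, [r5]: r1=M[4]=20
after ADD r1, r1, #3: r1=20+3=23
after ADD r5, r5, #4: r5=4+4=8
after SUB r2, r2, #1: r2=6-1=5
CMP r2, #0  (cmp 5,0)
BNE L1: taken
after LDR r1, [r5]: r1=M[8]=29
after ADD r1, r1, #3: r1=29+3=32
after ADD r5, r5, #4: r5=8+4=12
after SUB r2, r2, #1: r2=5-1=4
CMP r2, #0  (cmp 4,0)
After step 20: r1 = 32.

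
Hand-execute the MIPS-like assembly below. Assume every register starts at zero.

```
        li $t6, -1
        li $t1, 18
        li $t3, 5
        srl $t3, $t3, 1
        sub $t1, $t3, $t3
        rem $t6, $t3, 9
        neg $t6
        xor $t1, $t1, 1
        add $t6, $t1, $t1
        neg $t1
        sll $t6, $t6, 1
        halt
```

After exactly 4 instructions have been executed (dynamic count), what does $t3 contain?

li $t6, -1 → $t6=-1
li $t1, 18 → $t1=18
li $t3, 5 → $t3=5
srl $t3, $t3, 1 → $t3=5>>1=2
After step 4: $t3 = 2.

2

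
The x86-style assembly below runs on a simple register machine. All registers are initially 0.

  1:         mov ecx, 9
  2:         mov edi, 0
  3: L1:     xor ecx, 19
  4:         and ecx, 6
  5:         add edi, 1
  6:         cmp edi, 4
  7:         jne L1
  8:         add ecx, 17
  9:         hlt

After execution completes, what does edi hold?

4

mov ecx, 9 → ecx=9
mov edi, 0 → edi=0
xor ecx, 19 → ecx=9^19=26
and ecx, 6 → ecx=26&6=2
add edi, 1 → edi=0+1=1
cmp edi, 4  (cmp 1,4)
jne L1: taken
xor ecx, 19 → ecx=2^19=17
and ecx, 6 → ecx=17&6=0
add edi, 1 → edi=1+1=2
cmp edi, 4  (cmp 2,4)
jne L1: taken
xor ecx, 19 → ecx=0^19=19
and ecx, 6 → ecx=19&6=2
add edi, 1 → edi=2+1=3
cmp edi, 4  (cmp 3,4)
jne L1: taken
xor ecx, 19 → ecx=2^19=17
and ecx, 6 → ecx=17&6=0
add edi, 1 → edi=3+1=4
cmp edi, 4  (cmp 4,4)
jne L1: not taken
add ecx, 17 → ecx=0+17=17
halt.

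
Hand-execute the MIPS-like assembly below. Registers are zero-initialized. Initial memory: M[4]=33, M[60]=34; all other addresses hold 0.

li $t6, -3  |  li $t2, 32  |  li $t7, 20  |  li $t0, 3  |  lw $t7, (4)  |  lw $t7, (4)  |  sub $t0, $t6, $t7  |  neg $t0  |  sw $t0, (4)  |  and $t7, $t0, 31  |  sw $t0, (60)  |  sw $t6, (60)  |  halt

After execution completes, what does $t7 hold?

li $t6, -3 → $t6=-3
li $t2, 32 → $t2=32
li $t7, 20 → $t7=20
li $t0, 3 → $t0=3
lw $t7, (4) → $t7=M[4]=33
lw $t7, (4) → $t7=M[4]=33
sub $t0, $t6, $t7 → $t0=(-3)-33=-36
neg $t0 → $t0=-(-36)=36
sw $t0, (4) → M[4]=36
and $t7, $t0, 31 → $t7=36&31=4
sw $t0, (60) → M[60]=36
sw $t6, (60) → M[60]=-3
halt.

4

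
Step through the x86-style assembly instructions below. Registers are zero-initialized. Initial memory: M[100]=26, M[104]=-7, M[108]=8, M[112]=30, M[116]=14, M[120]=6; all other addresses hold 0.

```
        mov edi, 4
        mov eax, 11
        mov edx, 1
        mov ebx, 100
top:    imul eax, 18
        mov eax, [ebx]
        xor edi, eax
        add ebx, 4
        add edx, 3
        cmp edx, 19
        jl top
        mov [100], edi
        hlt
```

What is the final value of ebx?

124

mov edi, 4 → edi=4
mov eax, 11 → eax=11
mov edx, 1 → edx=1
mov ebx, 100 → ebx=100
imul eax, 18 → eax=11*18=198
mov eax, [ebx] → eax=M[100]=26
xor edi, eax → edi=4^26=30
add ebx, 4 → ebx=100+4=104
add edx, 3 → edx=1+3=4
cmp edx, 19  (cmp 4,19)
jl top: taken
imul eax, 18 → eax=26*18=468
mov eax, [ebx] → eax=M[104]=-7
xor edi, eax → edi=30^(-7)=-25
add ebx, 4 → ebx=104+4=108
add edx, 3 → edx=4+3=7
cmp edx, 19  (cmp 7,19)
jl top: taken
imul eax, 18 → eax=(-7)*18=-126
mov eax, [ebx] → eax=M[108]=8
xor edi, eax → edi=(-25)^8=-17
add ebx, 4 → ebx=108+4=112
add edx, 3 → edx=7+3=10
cmp edx, 19  (cmp 10,19)
jl top: taken
imul eax, 18 → eax=8*18=144
mov eax, [ebx] → eax=M[112]=30
xor edi, eax → edi=(-17)^30=-15
add ebx, 4 → ebx=112+4=116
add edx, 3 → edx=10+3=13
cmp edx, 19  (cmp 13,19)
jl top: taken
imul eax, 18 → eax=30*18=540
mov eax, [ebx] → eax=M[116]=14
xor edi, eax → edi=(-15)^14=-1
add ebx, 4 → ebx=116+4=120
add edx, 3 → edx=13+3=16
cmp edx, 19  (cmp 16,19)
jl top: taken
imul eax, 18 → eax=14*18=252
mov eax, [ebx] → eax=M[120]=6
xor edi, eax → edi=(-1)^6=-7
add ebx, 4 → ebx=120+4=124
add edx, 3 → edx=16+3=19
cmp edx, 19  (cmp 19,19)
jl top: not taken
mov [100], edi → M[100]=-7
halt.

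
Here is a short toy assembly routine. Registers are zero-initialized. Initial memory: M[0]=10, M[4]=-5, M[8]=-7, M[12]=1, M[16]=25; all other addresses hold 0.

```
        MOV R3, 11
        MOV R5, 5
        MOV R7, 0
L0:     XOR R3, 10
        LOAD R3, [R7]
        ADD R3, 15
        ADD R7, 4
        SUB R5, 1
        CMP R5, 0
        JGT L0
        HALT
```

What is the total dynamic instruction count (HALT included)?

39

R3=11
R5=5
R7=0
R3=11^10=1
R3=M[0]=10
R3=10+15=25
R7=0+4=4
R5=5-1=4
CMP R5, 0  (cmp 4,0)
JGT L0: taken
R3=25^10=19
R3=M[4]=-5
R3=(-5)+15=10
R7=4+4=8
R5=4-1=3
CMP R5, 0  (cmp 3,0)
JGT L0: taken
R3=10^10=0
R3=M[8]=-7
R3=(-7)+15=8
R7=8+4=12
R5=3-1=2
CMP R5, 0  (cmp 2,0)
JGT L0: taken
R3=8^10=2
R3=M[12]=1
R3=1+15=16
R7=12+4=16
R5=2-1=1
CMP R5, 0  (cmp 1,0)
JGT L0: taken
R3=16^10=26
R3=M[16]=25
R3=25+15=40
R7=16+4=20
R5=1-1=0
CMP R5, 0  (cmp 0,0)
JGT L0: not taken
halt.
Total executed instructions: 39.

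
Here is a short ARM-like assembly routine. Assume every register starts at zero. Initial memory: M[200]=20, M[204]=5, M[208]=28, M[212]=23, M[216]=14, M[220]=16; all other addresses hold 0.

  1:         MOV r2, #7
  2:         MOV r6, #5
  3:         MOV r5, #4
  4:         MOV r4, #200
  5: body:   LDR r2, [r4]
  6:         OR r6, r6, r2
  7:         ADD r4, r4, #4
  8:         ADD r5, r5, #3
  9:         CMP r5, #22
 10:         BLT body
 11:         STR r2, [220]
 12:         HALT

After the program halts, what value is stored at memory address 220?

after MOV r2, #7: r2=7
after MOV r6, #5: r6=5
after MOV r5, #4: r5=4
after MOV r4, #200: r4=200
after LDR r2, [r4]: r2=M[200]=20
after OR r6, r6, r2: r6=5|20=21
after ADD r4, r4, #4: r4=200+4=204
after ADD r5, r5, #3: r5=4+3=7
CMP r5, #22  (cmp 7,22)
BLT body: taken
after LDR r2, [r4]: r2=M[204]=5
after OR r6, r6, r2: r6=21|5=21
after ADD r4, r4, #4: r4=204+4=208
after ADD r5, r5, #3: r5=7+3=10
CMP r5, #22  (cmp 10,22)
BLT body: taken
after LDR r2, [r4]: r2=M[208]=28
after OR r6, r6, r2: r6=21|28=29
after ADD r4, r4, #4: r4=208+4=212
after ADD r5, r5, #3: r5=10+3=13
CMP r5, #22  (cmp 13,22)
BLT body: taken
after LDR r2, [r4]: r2=M[212]=23
after OR r6, r6, r2: r6=29|23=31
after ADD r4, r4, #4: r4=212+4=216
after ADD r5, r5, #3: r5=13+3=16
CMP r5, #22  (cmp 16,22)
BLT body: taken
after LDR r2, [r4]: r2=M[216]=14
after OR r6, r6, r2: r6=31|14=31
after ADD r4, r4, #4: r4=216+4=220
after ADD r5, r5, #3: r5=16+3=19
CMP r5, #22  (cmp 19,22)
BLT body: taken
after LDR r2, [r4]: r2=M[220]=16
after OR r6, r6, r2: r6=31|16=31
after ADD r4, r4, #4: r4=220+4=224
after ADD r5, r5, #3: r5=19+3=22
CMP r5, #22  (cmp 22,22)
BLT body: not taken
STR r2, [220] → M[220]=16
halt.

16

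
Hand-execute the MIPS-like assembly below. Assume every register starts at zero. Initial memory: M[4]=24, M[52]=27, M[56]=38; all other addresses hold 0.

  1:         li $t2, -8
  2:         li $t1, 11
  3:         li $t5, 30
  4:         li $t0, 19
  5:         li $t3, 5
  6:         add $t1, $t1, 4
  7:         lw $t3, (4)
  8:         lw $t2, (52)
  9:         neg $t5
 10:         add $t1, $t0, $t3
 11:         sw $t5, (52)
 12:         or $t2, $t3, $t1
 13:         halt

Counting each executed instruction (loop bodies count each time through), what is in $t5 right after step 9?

li $t2, -8 → $t2=-8
li $t1, 11 → $t1=11
li $t5, 30 → $t5=30
li $t0, 19 → $t0=19
li $t3, 5 → $t3=5
add $t1, $t1, 4 → $t1=11+4=15
lw $t3, (4) → $t3=M[4]=24
lw $t2, (52) → $t2=M[52]=27
neg $t5 → $t5=-(30)=-30
After step 9: $t5 = -30.

-30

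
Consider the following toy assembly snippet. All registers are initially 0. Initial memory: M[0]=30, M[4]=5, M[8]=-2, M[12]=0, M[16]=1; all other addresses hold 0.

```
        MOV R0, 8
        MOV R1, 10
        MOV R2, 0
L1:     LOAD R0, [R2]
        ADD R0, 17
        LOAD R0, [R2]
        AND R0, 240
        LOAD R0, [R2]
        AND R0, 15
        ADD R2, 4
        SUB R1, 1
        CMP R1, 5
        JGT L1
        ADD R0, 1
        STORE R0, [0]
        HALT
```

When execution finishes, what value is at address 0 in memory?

2

R0=8
R1=10
R2=0
R0=M[0]=30
R0=30+17=47
R0=M[0]=30
R0=30&240=16
R0=M[0]=30
R0=30&15=14
R2=0+4=4
R1=10-1=9
CMP R1, 5  (cmp 9,5)
JGT L1: taken
R0=M[4]=5
R0=5+17=22
R0=M[4]=5
R0=5&240=0
R0=M[4]=5
R0=5&15=5
R2=4+4=8
R1=9-1=8
CMP R1, 5  (cmp 8,5)
JGT L1: taken
R0=M[8]=-2
R0=(-2)+17=15
R0=M[8]=-2
R0=(-2)&240=240
R0=M[8]=-2
R0=(-2)&15=14
R2=8+4=12
R1=8-1=7
CMP R1, 5  (cmp 7,5)
JGT L1: taken
R0=M[12]=0
R0=0+17=17
R0=M[12]=0
R0=0&240=0
R0=M[12]=0
R0=0&15=0
R2=12+4=16
R1=7-1=6
CMP R1, 5  (cmp 6,5)
JGT L1: taken
R0=M[16]=1
R0=1+17=18
R0=M[16]=1
R0=1&240=0
R0=M[16]=1
R0=1&15=1
R2=16+4=20
R1=6-1=5
CMP R1, 5  (cmp 5,5)
JGT L1: not taken
R0=1+1=2
STORE R0, [0] → M[0]=2
halt.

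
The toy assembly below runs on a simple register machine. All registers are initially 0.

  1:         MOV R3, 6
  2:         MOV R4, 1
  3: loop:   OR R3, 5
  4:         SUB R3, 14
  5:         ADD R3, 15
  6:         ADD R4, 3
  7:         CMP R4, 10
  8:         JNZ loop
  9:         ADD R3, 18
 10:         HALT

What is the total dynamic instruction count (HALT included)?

MOV R3, 6 → R3=6
MOV R4, 1 → R4=1
OR R3, 5 → R3=6|5=7
SUB R3, 14 → R3=7-14=-7
ADD R3, 15 → R3=(-7)+15=8
ADD R4, 3 → R4=1+3=4
CMP R4, 10  (cmp 4,10)
JNZ loop: taken
OR R3, 5 → R3=8|5=13
SUB R3, 14 → R3=13-14=-1
ADD R3, 15 → R3=(-1)+15=14
ADD R4, 3 → R4=4+3=7
CMP R4, 10  (cmp 7,10)
JNZ loop: taken
OR R3, 5 → R3=14|5=15
SUB R3, 14 → R3=15-14=1
ADD R3, 15 → R3=1+15=16
ADD R4, 3 → R4=7+3=10
CMP R4, 10  (cmp 10,10)
JNZ loop: not taken
ADD R3, 18 → R3=16+18=34
halt.
Total executed instructions: 22.

22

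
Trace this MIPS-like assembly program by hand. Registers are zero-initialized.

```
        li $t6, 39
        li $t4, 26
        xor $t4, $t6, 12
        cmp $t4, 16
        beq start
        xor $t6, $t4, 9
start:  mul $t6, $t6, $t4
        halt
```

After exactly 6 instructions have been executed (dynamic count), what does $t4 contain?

43

li $t6, 39 → $t6=39
li $t4, 26 → $t4=26
xor $t4, $t6, 12 → $t4=39^12=43
cmp $t4, 16  (cmp 43,16)
beq start: not taken
xor $t6, $t4, 9 → $t6=43^9=34
After step 6: $t4 = 43.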